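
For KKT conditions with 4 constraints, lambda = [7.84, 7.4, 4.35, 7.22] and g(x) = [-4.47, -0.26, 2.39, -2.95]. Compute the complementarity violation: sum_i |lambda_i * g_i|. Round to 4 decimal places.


KKT complementary slackness check:
lambda_1 * g_1 = 7.84 * -4.47 = -35.0448
lambda_2 * g_2 = 7.4 * -0.26 = -1.924
lambda_3 * g_3 = 4.35 * 2.39 = 10.3965
lambda_4 * g_4 = 7.22 * -2.95 = -21.299
Total violation = 35.0448 + 1.924 + 10.3965 + 21.299 = 68.6643


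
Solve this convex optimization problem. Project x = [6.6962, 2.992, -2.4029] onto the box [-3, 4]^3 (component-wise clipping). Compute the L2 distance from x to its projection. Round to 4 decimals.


Project each component onto [-3, 4].
clip(6.6962) = 4.0, clip(2.992) = 2.992, clip(-2.4029) = -2.4029
Projection = [4.0, 2.992, -2.4029]
Squared diffs: [7.2695, 0.0, 0.0]
Distance = sqrt(7.2695) = 2.6962


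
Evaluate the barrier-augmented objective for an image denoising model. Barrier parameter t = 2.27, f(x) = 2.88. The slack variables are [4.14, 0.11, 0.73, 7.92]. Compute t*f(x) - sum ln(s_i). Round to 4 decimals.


Step 1: Compute log-barrier.
ln values: [1.4207, -2.2073, -0.3147, 2.0694]
phi = -(1.4207 - 2.2073 - 0.3147 + 2.0694) = -0.9681
Step 2: Compute augmented objective.
t*f(x) = 2.27*2.88 = 6.5376
Total = 6.5376 - 0.9681 = 5.5695


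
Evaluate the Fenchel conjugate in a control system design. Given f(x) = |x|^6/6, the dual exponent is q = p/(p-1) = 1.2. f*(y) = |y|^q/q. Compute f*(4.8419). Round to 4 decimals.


The conjugate exponent q satisfies 1/p + 1/q = 1.
p = 6, so q = 6/(6 - 1) = 1.2
|y|^q = 4.8419^1.2 = 6.6377
f*(4.8419) = 6.6377 / 1.2 = 5.5314


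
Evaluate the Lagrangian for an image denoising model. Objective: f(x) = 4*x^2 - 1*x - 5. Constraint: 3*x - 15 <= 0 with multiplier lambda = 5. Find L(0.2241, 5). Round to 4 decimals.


Step 1: Evaluate f(x).
f(0.2241) = 4*0.2241^2 - 1*0.2241 - 5 = -5.0232
Step 2: Evaluate g(x).
g(0.2241) = 3*0.2241 - 15 = -14.3277
Step 3: Compute Lagrangian.
L = -5.0232 + 5*-14.3277 = -76.6617


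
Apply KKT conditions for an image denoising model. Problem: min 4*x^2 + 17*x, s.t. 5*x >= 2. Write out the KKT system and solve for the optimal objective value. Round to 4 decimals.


Step 1: Try lambda = 0 (constraint inactive).
x_unc = -17/(2*4) = -2.125
Check: 5*-2.125 = -10.625 < 2 -- violated!
Step 2: Constraint must be active: 5*x = 2
x* = 2/5 = 0.4
lambda = (2*4*0.4 + 17)/5 = 4.04
Step 3: Compute optimal value.
f(x*) = 4*0.4^2 + 17*0.4 = 7.44


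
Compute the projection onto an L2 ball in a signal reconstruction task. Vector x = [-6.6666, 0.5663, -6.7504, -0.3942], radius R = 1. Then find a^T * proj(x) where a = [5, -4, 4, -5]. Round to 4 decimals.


Step 1: Compute ||x|| (intermediates to 6 decimals).
||x|| = sqrt((-6.6666)^2 + 0.5663^2 + (-6.7504)^2 + (-0.3942)^2) = 9.512494
Step 2: Project.
Since ||x|| > R, scale = R/||x|| = 1/9.512494 = 0.105125, proj(x) = scale * x
proj(x) = [-0.700826, 0.059532, -0.709636, -0.04144]
Step 3: Dot product.
a^T * proj(x) = 5*(-0.700826) - 4*0.059532 + 4*(-0.709636) - 5*(-0.04144) = -6.3736


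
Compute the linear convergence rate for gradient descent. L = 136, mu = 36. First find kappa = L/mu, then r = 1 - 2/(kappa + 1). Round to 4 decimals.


Step 1: Compute the condition number.
kappa = L/mu = 136/36 = 3.7778
Step 2: Compute the convergence rate.
r = 1 - 2/(kappa + 1) = 1 - 2*mu/(L + mu) = (L - mu)/(L + mu) = 100/172 = 0.5814


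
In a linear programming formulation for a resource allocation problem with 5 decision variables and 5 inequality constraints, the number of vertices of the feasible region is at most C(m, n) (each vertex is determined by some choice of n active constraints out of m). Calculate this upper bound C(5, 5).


Each vertex corresponds to some choice of n active constraints out of m, so the number of vertices is at most C(m, n) = m! / (n!(m-n)!).
m = 5, n = 5
Numerator: 5 * 4 * 3 * 2 * 1
Denominator: 5! = 120
C(5, 5) = 1


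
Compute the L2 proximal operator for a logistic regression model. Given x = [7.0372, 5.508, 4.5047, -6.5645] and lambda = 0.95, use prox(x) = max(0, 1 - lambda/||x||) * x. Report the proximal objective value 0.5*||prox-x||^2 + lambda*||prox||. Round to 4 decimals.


Step 1: Compute ||x||.
||x|| = 11.9685
Step 2: Compute scaling factor.
scale = max(0, 1 - 0.95/11.9685) = 0.9206
Step 3: prox(x) = [6.4786, 5.0708, 4.1471, -6.0434]
||prox(x)|| = 11.0185
Step 4: Proximal objective.
0.5*||prox-x||^2 = 0.4513
lambda*||prox|| = 10.4676
Total = 10.9188


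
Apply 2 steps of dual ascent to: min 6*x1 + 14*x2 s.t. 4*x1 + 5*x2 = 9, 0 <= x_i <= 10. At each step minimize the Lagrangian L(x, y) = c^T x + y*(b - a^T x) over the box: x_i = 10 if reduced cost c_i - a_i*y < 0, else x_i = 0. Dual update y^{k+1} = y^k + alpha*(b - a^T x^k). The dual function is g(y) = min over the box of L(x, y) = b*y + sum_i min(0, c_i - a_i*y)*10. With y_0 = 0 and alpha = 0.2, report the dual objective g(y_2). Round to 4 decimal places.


Dual ascent for LP: min 6*x1 + 14*x2, 4*x1 + 5*x2 = 9, 0 <= x_i <= 10
Step 1: y^k = 0.0, reduced costs: (6.0, 14.0)
  x^k = (0.0, 0.0), subgradient = b - a^T x = 9.0
  y^{k+1} = 0.0 + 0.2*9.0 = 1.8
Step 2: y^k = 1.8, reduced costs: (-1.2, 5.0)
  x^k = (10.0, 0.0), subgradient = b - a^T x = -31.0
  y^{k+1} = 1.8 + 0.2*-31.0 = -4.4
Dual objective at y_2 = -4.4: reduced costs (23.6, 36.0), box minimizer x = (0.0, 0.0)
g(y_2) = b*y + (c1 - a1*y)*x1 + (c2 - a2*y)*x2 = 9*(-4.4) + 23.6*0.0 + 36.0*0.0 = -39.6 + 0.0 + 0.0 = -39.6


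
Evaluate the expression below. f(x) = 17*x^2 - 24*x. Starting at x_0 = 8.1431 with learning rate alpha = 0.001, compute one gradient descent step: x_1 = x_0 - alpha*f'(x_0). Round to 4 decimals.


We compute the gradient at x_0 and apply the update.
f'(x) = 34*x - 24
f'(8.1431) = 34*8.1431 - 24 = 252.8654
x_1 = 8.1431 - 0.001*252.8654 = 7.8902


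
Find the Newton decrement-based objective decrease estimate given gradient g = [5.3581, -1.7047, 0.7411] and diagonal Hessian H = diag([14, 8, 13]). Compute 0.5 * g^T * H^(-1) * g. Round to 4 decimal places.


Step 1: H is diagonal, so H^(-1) * g = [0.3827, -0.2131, 0.057].
Step 2: g^T H^(-1) g = sum_i g_i^2 / H_ii
  = (5.3581)^2/14 + (-1.7047)^2/8 + (0.7411)^2/13
  = 2.0507 + 0.3633 + 0.0422 = 2.4562
Step 3: Objective decrease = 0.5 * g^T H^(-1) g = 1.2281


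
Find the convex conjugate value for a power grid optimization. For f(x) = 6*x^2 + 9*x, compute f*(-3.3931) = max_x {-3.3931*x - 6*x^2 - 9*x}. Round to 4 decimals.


f*(y) = sup_x {y*x - a*x^2 - b*x} = sup_x {(y-b)*x - a*x^2}
FOC: (y - b) - 2a*x = 0 => x* = (y - b)/(2a)
x* = (-3.3931 - 9)/(2*6) = -1.0328
f*(-3.3931) = (y-b)^2/(4a) = (-3.3931 - 9)^2/(4*6)
= 153.5889/24 = 6.3995


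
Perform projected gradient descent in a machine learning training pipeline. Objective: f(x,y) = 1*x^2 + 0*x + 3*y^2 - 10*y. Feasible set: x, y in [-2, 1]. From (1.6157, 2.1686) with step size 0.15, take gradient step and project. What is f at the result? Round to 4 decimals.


Step 1: Compute gradient at (1.6157, 2.1686).
grad_x = 2*1*1.6157 + 0 = 3.2314
grad_y = 2*3*2.1686 - 10 = 3.0116
Step 2: Gradient step.
x_raw = 1.6157 - 0.15*3.2314 = 1.131
y_raw = 2.1686 - 0.15*3.0116 = 1.7169
Step 3: Project onto [-2, 1].
x_proj = clip(1.131) = 1.0
y_proj = clip(1.7169) = 1.0
Step 4: Evaluate f.
f(1.0, 1.0) = -6.0


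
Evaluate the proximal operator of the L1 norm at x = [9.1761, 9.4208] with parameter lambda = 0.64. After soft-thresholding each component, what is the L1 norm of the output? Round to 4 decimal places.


Soft-thresholding with lambda = 0.64:
prox(9.1761) = sign(9.1761)*max(|9.1761| - 0.64, 0) = 8.5361
prox(9.4208) = sign(9.4208)*max(|9.4208| - 0.64, 0) = 8.7808
prox(x) = [8.5361, 8.7808]
||prox(x)||_1 = 8.5361 + 8.7808 = 17.3169


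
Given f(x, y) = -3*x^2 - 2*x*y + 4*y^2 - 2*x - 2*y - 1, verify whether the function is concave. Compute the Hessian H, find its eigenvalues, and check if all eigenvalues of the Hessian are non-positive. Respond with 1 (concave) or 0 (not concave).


The Hessian of f(x,y) = -3*x^2 - 2*x*y + 4*y^2 - 2*x - 2*y - 1 is:
H = [[-6, -2], [-2, 8]]
Trace = -6 + 8 = 2
Determinant = -6*8 - (-2)^2 = -52
Discriminant = (2)^2 - 4*-52 = 212.0
Eigenvalues: lambda_1 = -6.2801, lambda_2 = 8.2801
The function is not concave.

0


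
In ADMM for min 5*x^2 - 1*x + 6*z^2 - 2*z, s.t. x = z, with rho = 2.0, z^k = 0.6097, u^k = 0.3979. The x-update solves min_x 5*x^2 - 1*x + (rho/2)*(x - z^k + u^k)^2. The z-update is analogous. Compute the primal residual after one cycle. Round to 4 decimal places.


ADMM iteration with rho = 2.0, z^k = 0.6097, u^k = 0.3979
Step 1: x-update.
Minimize 5*x^2 - 1*x + (2.0/2)*(x - 0.6097 + 0.3979)^2
FOC: (2*5 + 2.0)*x = 1 + 2.0*(0.6097 - 0.3979)
x^{k+1} = 0.1186
Step 2: z-update.
Minimize 6*z^2 - 2*z + (2.0/2)*(0.1186 - z + 0.3979)^2
FOC: (2*6 + 2.0)*z = 2 + 2.0*(0.1186 + 0.3979)
z^{k+1} = 0.2166
Step 3: u-update.
u^{k+1} = 0.3979 + 0.1186 - 0.2166 = 0.2999
Step 4: Primal residual = |0.1186 - 0.2166| = 0.098


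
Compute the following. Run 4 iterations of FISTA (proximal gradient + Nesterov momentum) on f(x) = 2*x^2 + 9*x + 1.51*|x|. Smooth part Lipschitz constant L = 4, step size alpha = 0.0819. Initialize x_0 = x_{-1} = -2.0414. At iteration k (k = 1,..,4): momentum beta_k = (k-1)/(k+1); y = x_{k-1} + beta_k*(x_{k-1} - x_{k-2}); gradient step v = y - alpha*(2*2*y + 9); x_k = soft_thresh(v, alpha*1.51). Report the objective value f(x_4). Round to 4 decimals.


FISTA on f(x) = 2*x^2 + 9*x + 1.51*|x|
L = 4, alpha = 0.0819
Iteration 1: beta = 0.0, y = -2.0414 + 0.0*(-2.0414 + 2.0414) = -2.0414
  grad(y) = 0.8344, v = y - alpha*grad = -2.1097
  prox(v) = soft_thresh(-2.1097, 0.1237) = -1.9861
Iteration 2: beta = 0.3333, y = -1.9861 + 0.3333*(-1.9861 + 2.0414) = -1.9676
  grad(y) = 1.1295, v = y - alpha*grad = -2.0601
  prox(v) = soft_thresh(-2.0601, 0.1237) = -1.9365
Iteration 3: beta = 0.5, y = -1.9365 + 0.5*(-1.9365 + 1.9861) = -1.9117
  grad(y) = 1.3534, v = y - alpha*grad = -2.0225
  prox(v) = soft_thresh(-2.0225, 0.1237) = -1.8988
Iteration 4: beta = 0.6, y = -1.8988 + 0.6*(-1.8988 + 1.9365) = -1.8763
  grad(y) = 1.495, v = y - alpha*grad = -1.9987
  prox(v) = soft_thresh(-1.9987, 0.1237) = -1.875
f(x_4) = 2*(-1.875)^2 + 9*(-1.875) + 1.51*|-1.875| = -7.0125


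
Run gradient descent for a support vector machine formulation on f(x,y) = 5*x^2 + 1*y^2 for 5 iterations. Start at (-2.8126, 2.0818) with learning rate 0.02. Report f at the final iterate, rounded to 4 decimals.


Gradient descent on f(x,y) = 5*x^2 + 1*y^2.
Starting point: (-2.8126, 2.0818), alpha = 0.02
Step 1: grad_x = 2*5*-2.8126 = -28.126, grad_y = 2*1*2.0818 = 4.1636
  x_1 = -2.8126 - 0.02*-28.126 = -2.2501
  y_1 = 2.0818 - 0.02*4.1636 = 1.9985
Step 2: grad_x = 2*5*-2.2501 = -22.5008, grad_y = 2*1*1.9985 = 3.9971
  x_2 = -2.2501 - 0.02*-22.5008 = -1.8001
  y_2 = 1.9985 - 0.02*3.9971 = 1.9186
Step 3: grad_x = 2*5*-1.8001 = -18.0006, grad_y = 2*1*1.9186 = 3.8372
  x_3 = -1.8001 - 0.02*-18.0006 = -1.4401
  y_3 = 1.9186 - 0.02*3.8372 = 1.8418
Step 4: grad_x = 2*5*-1.4401 = -14.4005, grad_y = 2*1*1.8418 = 3.6837
  x_4 = -1.4401 - 0.02*-14.4005 = -1.152
  y_4 = 1.8418 - 0.02*3.6837 = 1.7682
Step 5: grad_x = 2*5*-1.152 = -11.5204, grad_y = 2*1*1.7682 = 3.5363
  x_5 = -1.152 - 0.02*-11.5204 = -0.9216
  y_5 = 1.7682 - 0.02*3.5363 = 1.6974
f(-0.9216, 1.6974) = 5*(-0.9216)^2 + 1*1.6974^2 = 7.1283


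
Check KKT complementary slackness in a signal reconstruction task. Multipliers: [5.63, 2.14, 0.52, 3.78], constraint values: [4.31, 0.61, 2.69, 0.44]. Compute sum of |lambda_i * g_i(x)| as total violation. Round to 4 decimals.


KKT complementary slackness check:
lambda_1 * g_1 = 5.63 * 4.31 = 24.2653
lambda_2 * g_2 = 2.14 * 0.61 = 1.3054
lambda_3 * g_3 = 0.52 * 2.69 = 1.3988
lambda_4 * g_4 = 3.78 * 0.44 = 1.6632
Total violation = 24.2653 + 1.3054 + 1.3988 + 1.6632 = 28.6327


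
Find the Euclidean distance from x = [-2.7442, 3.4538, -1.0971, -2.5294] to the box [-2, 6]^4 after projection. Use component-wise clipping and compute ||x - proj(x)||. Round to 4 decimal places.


Project each component onto [-2, 6].
clip(-2.7442) = -2.0, clip(3.4538) = 3.4538, clip(-1.0971) = -1.0971, clip(-2.5294) = -2.0
Projection = [-2.0, 3.4538, -1.0971, -2.0]
Squared diffs: [0.5538, 0.0, 0.0, 0.2803]
Distance = sqrt(0.8341) = 0.9133


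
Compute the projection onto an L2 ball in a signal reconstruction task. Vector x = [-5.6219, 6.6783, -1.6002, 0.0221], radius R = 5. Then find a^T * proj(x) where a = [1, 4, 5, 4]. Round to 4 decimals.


Step 1: Compute ||x|| (intermediates to 6 decimals).
||x|| = sqrt((-5.6219)^2 + 6.6783^2 + (-1.6002)^2 + 0.0221^2) = 8.875054
Step 2: Project.
Since ||x|| > R, scale = R/||x|| = 5/8.875054 = 0.563377, proj(x) = scale * x
proj(x) = [-3.167249, 3.762401, -0.901516, 0.012451]
Step 3: Dot product.
a^T * proj(x) = 1*(-3.167249) + 4*3.762401 + 5*(-0.901516) + 4*0.012451 = 7.4246


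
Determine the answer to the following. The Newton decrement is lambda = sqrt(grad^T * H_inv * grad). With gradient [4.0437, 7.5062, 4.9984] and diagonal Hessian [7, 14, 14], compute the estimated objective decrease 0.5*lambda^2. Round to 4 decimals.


Step 1: H is diagonal, so H^(-1) * g = [0.5777, 0.5362, 0.357].
Step 2: g^T H^(-1) g = sum_i g_i^2 / H_ii
  = (4.0437)^2/7 + (7.5062)^2/14 + (4.9984)^2/14
  = 2.3359 + 4.0245 + 1.7846 = 8.145
Step 3: Objective decrease = 0.5 * g^T H^(-1) g = 4.0725


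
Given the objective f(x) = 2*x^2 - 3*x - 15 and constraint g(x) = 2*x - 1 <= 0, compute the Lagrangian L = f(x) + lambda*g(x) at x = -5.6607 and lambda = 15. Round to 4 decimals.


Step 1: Evaluate f(x).
f(-5.6607) = 2*(-5.6607)^2 - 3*(-5.6607) - 15 = 66.0691
Step 2: Evaluate g(x).
g(-5.6607) = 2*-5.6607 - 1 = -12.3214
Step 3: Compute Lagrangian.
L = 66.0691 + 15*-12.3214 = -118.7519


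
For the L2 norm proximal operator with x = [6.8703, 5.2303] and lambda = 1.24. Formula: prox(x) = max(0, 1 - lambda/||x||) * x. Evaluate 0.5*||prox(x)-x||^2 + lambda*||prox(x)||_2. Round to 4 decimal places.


Step 1: Compute ||x||.
||x|| = 8.6346
Step 2: Compute scaling factor.
scale = max(0, 1 - 1.24/8.6346) = 0.8564
Step 3: prox(x) = [5.8837, 4.4792]
||prox(x)|| = 7.3946
Step 4: Proximal objective.
0.5*||prox-x||^2 = 0.7688
lambda*||prox|| = 9.1693
Total = 9.9382


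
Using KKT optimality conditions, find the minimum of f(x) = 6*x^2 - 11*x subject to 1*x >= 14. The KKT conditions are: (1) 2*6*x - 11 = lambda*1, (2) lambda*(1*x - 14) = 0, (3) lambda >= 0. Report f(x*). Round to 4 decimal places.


Step 1: Try lambda = 0 (constraint inactive).
x_unc = 11/(2*6) = 0.9167
Check: 1*0.9167 = 0.9167 < 14 -- violated!
Step 2: Constraint must be active: 1*x = 14
x* = 14/1 = 14.0
lambda = (2*6*14.0 - 11)/1 = 157.0
Step 3: Compute optimal value.
f(x*) = 6*14.0^2 - 11*14.0 = 1022.0


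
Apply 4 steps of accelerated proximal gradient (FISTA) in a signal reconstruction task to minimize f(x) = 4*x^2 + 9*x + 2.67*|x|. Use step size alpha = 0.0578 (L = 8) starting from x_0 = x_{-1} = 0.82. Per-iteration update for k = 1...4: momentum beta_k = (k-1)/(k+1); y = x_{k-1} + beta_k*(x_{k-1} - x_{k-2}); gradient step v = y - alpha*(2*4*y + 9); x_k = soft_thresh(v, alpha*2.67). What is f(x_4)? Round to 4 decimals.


FISTA on f(x) = 4*x^2 + 9*x + 2.67*|x|
L = 8, alpha = 0.0578
Iteration 1: beta = 0.0, y = 0.82 + 0.0*(0.82 - 0.82) = 0.82
  grad(y) = 15.56, v = y - alpha*grad = -0.0794
  prox(v) = soft_thresh(-0.0794, 0.1543) = 0.0
Iteration 2: beta = 0.3333, y = 0.0 + 0.3333*(0.0 - 0.82) = -0.2733
  grad(y) = 6.8133, v = y - alpha*grad = -0.6671
  prox(v) = soft_thresh(-0.6671, 0.1543) = -0.5128
Iteration 3: beta = 0.5, y = -0.5128 + 0.5*(-0.5128 - 0.0) = -0.7692
  grad(y) = 2.8462, v = y - alpha*grad = -0.9337
  prox(v) = soft_thresh(-0.9337, 0.1543) = -0.7794
Iteration 4: beta = 0.6, y = -0.7794 + 0.6*(-0.7794 + 0.5128) = -0.9394
  grad(y) = 1.4851, v = y - alpha*grad = -1.0252
  prox(v) = soft_thresh(-1.0252, 0.1543) = -0.8709
f(x_4) = 4*(-0.8709)^2 + 9*(-0.8709) + 2.67*|-0.8709| = -2.4789


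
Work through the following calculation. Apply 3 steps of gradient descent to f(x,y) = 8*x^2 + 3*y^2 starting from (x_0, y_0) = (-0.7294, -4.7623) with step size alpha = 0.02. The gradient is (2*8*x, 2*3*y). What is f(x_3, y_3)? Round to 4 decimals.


Gradient descent on f(x,y) = 8*x^2 + 3*y^2.
Starting point: (-0.7294, -4.7623), alpha = 0.02
Step 1: grad_x = 2*8*-0.7294 = -11.6704, grad_y = 2*3*-4.7623 = -28.5738
  x_1 = -0.7294 - 0.02*-11.6704 = -0.496
  y_1 = -4.7623 - 0.02*-28.5738 = -4.1908
Step 2: grad_x = 2*8*-0.496 = -7.9359, grad_y = 2*3*-4.1908 = -25.1449
  x_2 = -0.496 - 0.02*-7.9359 = -0.3373
  y_2 = -4.1908 - 0.02*-25.1449 = -3.6879
Step 3: grad_x = 2*8*-0.3373 = -5.3964, grad_y = 2*3*-3.6879 = -22.1276
  x_3 = -0.3373 - 0.02*-5.3964 = -0.2293
  y_3 = -3.6879 - 0.02*-22.1276 = -3.2454
f(-0.2293, -3.2454) = 8*(-0.2293)^2 + 3*(-3.2454)^2 = 32.0182


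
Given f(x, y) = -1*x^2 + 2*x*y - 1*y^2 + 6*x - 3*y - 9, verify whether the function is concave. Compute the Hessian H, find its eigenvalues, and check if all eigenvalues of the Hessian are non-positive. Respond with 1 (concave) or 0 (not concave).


The Hessian of f(x,y) = -1*x^2 + 2*x*y - 1*y^2 + 6*x - 3*y - 9 is:
H = [[-2, 2], [2, -2]]
Trace = -2 - 2 = -4
Determinant = -2*-2 - (2)^2 = 0
Discriminant = (-4)^2 - 4*0 = 16.0
Eigenvalues: lambda_1 = -4.0, lambda_2 = 0.0
The function is concave.

1


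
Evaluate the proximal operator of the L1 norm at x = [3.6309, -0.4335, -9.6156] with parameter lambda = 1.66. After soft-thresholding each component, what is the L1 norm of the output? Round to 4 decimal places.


Soft-thresholding with lambda = 1.66:
prox(3.6309) = sign(3.6309)*max(|3.6309| - 1.66, 0) = 1.9709
prox(-0.4335) = sign(-0.4335)*max(|-0.4335| - 1.66, 0) = 0.0
prox(-9.6156) = sign(-9.6156)*max(|-9.6156| - 1.66, 0) = -7.9556
prox(x) = [1.9709, 0.0, -7.9556]
||prox(x)||_1 = 1.9709 + 0.0 + 7.9556 = 9.9265


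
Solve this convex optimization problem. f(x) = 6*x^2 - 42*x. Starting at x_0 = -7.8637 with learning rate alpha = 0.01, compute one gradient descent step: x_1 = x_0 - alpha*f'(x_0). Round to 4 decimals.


We compute the gradient at x_0 and apply the update.
f'(x) = 12*x - 42
f'(-7.8637) = 12*-7.8637 - 42 = -136.3644
x_1 = -7.8637 - 0.01*-136.3644 = -6.5001


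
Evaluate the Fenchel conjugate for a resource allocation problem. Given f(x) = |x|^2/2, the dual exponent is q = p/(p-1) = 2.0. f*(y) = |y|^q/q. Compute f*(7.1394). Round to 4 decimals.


The conjugate exponent q satisfies 1/p + 1/q = 1.
p = 2, so q = 2/(2 - 1) = 2.0
|y|^q = 7.1394^2.0 = 50.971
f*(7.1394) = 50.971 / 2.0 = 25.4855


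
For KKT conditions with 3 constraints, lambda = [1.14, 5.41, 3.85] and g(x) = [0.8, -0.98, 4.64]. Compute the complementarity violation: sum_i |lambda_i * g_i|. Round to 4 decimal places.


KKT complementary slackness check:
lambda_1 * g_1 = 1.14 * 0.8 = 0.912
lambda_2 * g_2 = 5.41 * -0.98 = -5.3018
lambda_3 * g_3 = 3.85 * 4.64 = 17.864
Total violation = 0.912 + 5.3018 + 17.864 = 24.0778


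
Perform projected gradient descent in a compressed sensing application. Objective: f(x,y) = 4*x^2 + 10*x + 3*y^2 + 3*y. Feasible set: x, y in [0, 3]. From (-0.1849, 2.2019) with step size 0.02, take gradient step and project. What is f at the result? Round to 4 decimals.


Step 1: Compute gradient at (-0.1849, 2.2019).
grad_x = 2*4*-0.1849 + 10 = 8.5208
grad_y = 2*3*2.2019 + 3 = 16.2114
Step 2: Gradient step.
x_raw = -0.1849 - 0.02*8.5208 = -0.3553
y_raw = 2.2019 - 0.02*16.2114 = 1.8777
Step 3: Project onto [0, 3].
x_proj = clip(-0.3553) = 0.0
y_proj = clip(1.8777) = 1.8777
Step 4: Evaluate f.
f(0.0, 1.8777) = 16.21


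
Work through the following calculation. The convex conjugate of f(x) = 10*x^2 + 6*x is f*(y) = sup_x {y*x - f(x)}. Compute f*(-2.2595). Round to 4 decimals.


f*(y) = sup_x {y*x - a*x^2 - b*x} = sup_x {(y-b)*x - a*x^2}
FOC: (y - b) - 2a*x = 0 => x* = (y - b)/(2a)
x* = (-2.2595 - 6)/(2*10) = -0.413
f*(-2.2595) = (y-b)^2/(4a) = (-2.2595 - 6)^2/(4*10)
= 68.2193/40 = 1.7055


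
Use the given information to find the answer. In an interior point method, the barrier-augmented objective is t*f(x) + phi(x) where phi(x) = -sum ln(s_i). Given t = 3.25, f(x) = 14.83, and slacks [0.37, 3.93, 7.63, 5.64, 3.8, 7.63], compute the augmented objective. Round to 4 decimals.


Step 1: Compute log-barrier.
ln values: [-0.9943, 1.3686, 2.0321, 1.7299, 1.335, 2.0321]
phi = -(-0.9943 + 1.3686 + 2.0321 + 1.7299 + 1.335 + 2.0321) = -7.5034
Step 2: Compute augmented objective.
t*f(x) = 3.25*14.83 = 48.1975
Total = 48.1975 - 7.5034 = 40.6941


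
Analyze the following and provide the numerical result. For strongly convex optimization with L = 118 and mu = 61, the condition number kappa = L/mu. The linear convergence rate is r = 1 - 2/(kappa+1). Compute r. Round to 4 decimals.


Step 1: Compute the condition number.
kappa = L/mu = 118/61 = 1.9344
Step 2: Compute the convergence rate.
r = 1 - 2/(kappa + 1) = 1 - 2*mu/(L + mu) = (L - mu)/(L + mu) = 57/179 = 0.3184


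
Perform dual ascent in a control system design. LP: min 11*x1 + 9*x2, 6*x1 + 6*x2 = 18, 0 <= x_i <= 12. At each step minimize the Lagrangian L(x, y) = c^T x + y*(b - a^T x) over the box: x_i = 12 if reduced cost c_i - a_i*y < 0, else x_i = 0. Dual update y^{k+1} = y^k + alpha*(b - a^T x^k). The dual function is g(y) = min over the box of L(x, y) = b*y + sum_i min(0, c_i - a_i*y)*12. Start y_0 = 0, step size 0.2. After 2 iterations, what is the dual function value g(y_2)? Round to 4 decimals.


Dual ascent for LP: min 11*x1 + 9*x2, 6*x1 + 6*x2 = 18, 0 <= x_i <= 12
Step 1: y^k = 0.0, reduced costs: (11.0, 9.0)
  x^k = (0.0, 0.0), subgradient = b - a^T x = 18.0
  y^{k+1} = 0.0 + 0.2*18.0 = 3.6
Step 2: y^k = 3.6, reduced costs: (-10.6, -12.6)
  x^k = (12.0, 12.0), subgradient = b - a^T x = -126.0
  y^{k+1} = 3.6 + 0.2*-126.0 = -21.6
Dual objective at y_2 = -21.6: reduced costs (140.6, 138.6), box minimizer x = (0.0, 0.0)
g(y_2) = b*y + (c1 - a1*y)*x1 + (c2 - a2*y)*x2 = 18*(-21.6) + 140.6*0.0 + 138.6*0.0 = -388.8 + 0.0 + 0.0 = -388.8


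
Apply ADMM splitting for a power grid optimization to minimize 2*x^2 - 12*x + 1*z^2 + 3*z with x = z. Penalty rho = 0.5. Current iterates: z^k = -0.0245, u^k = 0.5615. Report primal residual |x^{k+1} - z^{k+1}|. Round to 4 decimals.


ADMM iteration with rho = 0.5, z^k = -0.0245, u^k = 0.5615
Step 1: x-update.
Minimize 2*x^2 - 12*x + (0.5/2)*(x + 0.0245 + 0.5615)^2
FOC: (2*2 + 0.5)*x = 12 + 0.5*(-0.0245 - 0.5615)
x^{k+1} = 2.6016
Step 2: z-update.
Minimize 1*z^2 + 3*z + (0.5/2)*(2.6016 - z + 0.5615)^2
FOC: (2*1 + 0.5)*z = -3 + 0.5*(2.6016 + 0.5615)
z^{k+1} = -0.5674
Step 3: u-update.
u^{k+1} = 0.5615 + 2.6016 + 0.5674 = 3.7304
Step 4: Primal residual = |2.6016 + 0.5674| = 3.1689


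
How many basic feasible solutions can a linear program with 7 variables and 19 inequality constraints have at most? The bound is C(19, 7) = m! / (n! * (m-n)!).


Each vertex corresponds to some choice of n active constraints out of m, so the number of vertices is at most C(m, n) = m! / (n!(m-n)!).
m = 19, n = 7
Numerator: 19 * 18 * 17 * 16 * 15 * 14 * 13
Denominator: 7! = 5040
C(19, 7) = 50388


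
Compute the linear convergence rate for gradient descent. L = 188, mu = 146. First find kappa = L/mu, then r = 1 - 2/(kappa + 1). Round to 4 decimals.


Step 1: Compute the condition number.
kappa = L/mu = 188/146 = 1.2877
Step 2: Compute the convergence rate.
r = 1 - 2/(kappa + 1) = 1 - 2*mu/(L + mu) = (L - mu)/(L + mu) = 42/334 = 0.1257


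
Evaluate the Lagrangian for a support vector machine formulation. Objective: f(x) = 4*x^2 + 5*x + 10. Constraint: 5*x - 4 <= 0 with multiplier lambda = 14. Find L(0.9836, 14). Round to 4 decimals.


Step 1: Evaluate f(x).
f(0.9836) = 4*0.9836^2 + 5*0.9836 + 10 = 18.7879
Step 2: Evaluate g(x).
g(0.9836) = 5*0.9836 - 4 = 0.918
Step 3: Compute Lagrangian.
L = 18.7879 + 14*0.918 = 31.6399


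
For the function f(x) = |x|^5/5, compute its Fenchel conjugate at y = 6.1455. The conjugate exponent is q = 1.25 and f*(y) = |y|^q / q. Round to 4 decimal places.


The conjugate exponent q satisfies 1/p + 1/q = 1.
p = 5, so q = 5/(5 - 1) = 1.25
|y|^q = 6.1455^1.25 = 9.676
f*(6.1455) = 9.676 / 1.25 = 7.7408


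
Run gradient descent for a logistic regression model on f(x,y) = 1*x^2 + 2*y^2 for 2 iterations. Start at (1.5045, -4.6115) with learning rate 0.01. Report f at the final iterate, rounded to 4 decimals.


Gradient descent on f(x,y) = 1*x^2 + 2*y^2.
Starting point: (1.5045, -4.6115), alpha = 0.01
Step 1: grad_x = 2*1*1.5045 = 3.009, grad_y = 2*2*-4.6115 = -18.446
  x_1 = 1.5045 - 0.01*3.009 = 1.4744
  y_1 = -4.6115 - 0.01*-18.446 = -4.427
Step 2: grad_x = 2*1*1.4744 = 2.9488, grad_y = 2*2*-4.427 = -17.7082
  x_2 = 1.4744 - 0.01*2.9488 = 1.4449
  y_2 = -4.427 - 0.01*-17.7082 = -4.25
f(1.4449, -4.25) = 1*1.4449^2 + 2*(-4.25)^2 = 38.2121


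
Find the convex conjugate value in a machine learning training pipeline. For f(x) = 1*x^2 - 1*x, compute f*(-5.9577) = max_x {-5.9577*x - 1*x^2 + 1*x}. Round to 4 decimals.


f*(y) = sup_x {y*x - a*x^2 - b*x} = sup_x {(y-b)*x - a*x^2}
FOC: (y - b) - 2a*x = 0 => x* = (y - b)/(2a)
x* = (-5.9577 + 1)/(2*1) = -2.4789
f*(-5.9577) = (y-b)^2/(4a) = (-5.9577 + 1)^2/(4*1)
= 24.5788/4 = 6.1447


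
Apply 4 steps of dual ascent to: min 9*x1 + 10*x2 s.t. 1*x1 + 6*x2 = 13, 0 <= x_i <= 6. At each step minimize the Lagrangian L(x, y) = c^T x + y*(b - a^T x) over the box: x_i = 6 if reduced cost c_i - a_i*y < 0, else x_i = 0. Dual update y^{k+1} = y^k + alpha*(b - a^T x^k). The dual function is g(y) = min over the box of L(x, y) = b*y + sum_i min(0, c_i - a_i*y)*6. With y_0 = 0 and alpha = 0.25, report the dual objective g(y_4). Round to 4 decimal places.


Dual ascent for LP: min 9*x1 + 10*x2, 1*x1 + 6*x2 = 13, 0 <= x_i <= 6
Step 1: y^k = 0.0, reduced costs: (9.0, 10.0)
  x^k = (0.0, 0.0), subgradient = b - a^T x = 13.0
  y^{k+1} = 0.0 + 0.25*13.0 = 3.25
Step 2: y^k = 3.25, reduced costs: (5.75, -9.5)
  x^k = (0.0, 6.0), subgradient = b - a^T x = -23.0
  y^{k+1} = 3.25 + 0.25*-23.0 = -2.5
Step 3: y^k = -2.5, reduced costs: (11.5, 25.0)
  x^k = (0.0, 0.0), subgradient = b - a^T x = 13.0
  y^{k+1} = -2.5 + 0.25*13.0 = 0.75
Step 4: y^k = 0.75, reduced costs: (8.25, 5.5)
  x^k = (0.0, 0.0), subgradient = b - a^T x = 13.0
  y^{k+1} = 0.75 + 0.25*13.0 = 4.0
Dual objective at y_4 = 4.0: reduced costs (5.0, -14.0), box minimizer x = (0.0, 6.0)
g(y_4) = b*y + (c1 - a1*y)*x1 + (c2 - a2*y)*x2 = 13*4.0 + 5.0*0.0 + (-14.0)*6.0 = 52.0 + 0.0 - 84.0 = -32.0


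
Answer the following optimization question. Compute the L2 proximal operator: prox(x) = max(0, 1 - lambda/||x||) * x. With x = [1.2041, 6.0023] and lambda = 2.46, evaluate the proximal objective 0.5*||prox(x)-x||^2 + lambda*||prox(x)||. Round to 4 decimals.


Step 1: Compute ||x||.
||x|| = 6.1219
Step 2: Compute scaling factor.
scale = max(0, 1 - 2.46/6.1219) = 0.5982
Step 3: prox(x) = [0.7202, 3.5904]
||prox(x)|| = 3.6619
Step 4: Proximal objective.
0.5*||prox-x||^2 = 3.0258
lambda*||prox|| = 9.0083
Total = 12.034


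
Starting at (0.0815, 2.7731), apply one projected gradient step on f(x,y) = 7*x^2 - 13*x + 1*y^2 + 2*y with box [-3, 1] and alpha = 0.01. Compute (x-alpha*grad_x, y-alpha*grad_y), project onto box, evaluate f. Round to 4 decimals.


Step 1: Compute gradient at (0.0815, 2.7731).
grad_x = 2*7*0.0815 - 13 = -11.859
grad_y = 2*1*2.7731 + 2 = 7.5462
Step 2: Gradient step.
x_raw = 0.0815 - 0.01*-11.859 = 0.2001
y_raw = 2.7731 - 0.01*7.5462 = 2.6976
Step 3: Project onto [-3, 1].
x_proj = clip(0.2001) = 0.2001
y_proj = clip(2.6976) = 1.0
Step 4: Evaluate f.
f(0.2001, 1.0) = 0.6791


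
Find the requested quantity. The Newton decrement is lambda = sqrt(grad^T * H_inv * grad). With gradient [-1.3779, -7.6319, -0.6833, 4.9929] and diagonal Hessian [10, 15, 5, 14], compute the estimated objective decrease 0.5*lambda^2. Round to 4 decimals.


Step 1: H is diagonal, so H^(-1) * g = [-0.1378, -0.5088, -0.1367, 0.3566].
Step 2: g^T H^(-1) g = sum_i g_i^2 / H_ii
  = (-1.3779)^2/10 + (-7.6319)^2/15 + (-0.6833)^2/5 + (4.9929)^2/14
  = 0.1899 + 3.8831 + 0.0934 + 1.7806 = 5.9469
Step 3: Objective decrease = 0.5 * g^T H^(-1) g = 2.9735


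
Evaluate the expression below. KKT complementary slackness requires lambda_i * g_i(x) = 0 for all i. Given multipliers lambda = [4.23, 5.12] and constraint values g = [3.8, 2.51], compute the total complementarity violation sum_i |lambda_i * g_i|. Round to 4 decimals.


KKT complementary slackness check:
lambda_1 * g_1 = 4.23 * 3.8 = 16.074
lambda_2 * g_2 = 5.12 * 2.51 = 12.8512
Total violation = 16.074 + 12.8512 = 28.9252


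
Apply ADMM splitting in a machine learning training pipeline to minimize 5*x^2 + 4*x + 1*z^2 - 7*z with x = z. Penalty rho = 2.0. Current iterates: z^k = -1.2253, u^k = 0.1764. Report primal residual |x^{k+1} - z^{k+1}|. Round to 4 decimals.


ADMM iteration with rho = 2.0, z^k = -1.2253, u^k = 0.1764
Step 1: x-update.
Minimize 5*x^2 + 4*x + (2.0/2)*(x + 1.2253 + 0.1764)^2
FOC: (2*5 + 2.0)*x = -4 + 2.0*(-1.2253 - 0.1764)
x^{k+1} = -0.567
Step 2: z-update.
Minimize 1*z^2 - 7*z + (2.0/2)*(-0.567 - z + 0.1764)^2
FOC: (2*1 + 2.0)*z = 7 + 2.0*(-0.567 + 0.1764)
z^{k+1} = 1.5547
Step 3: u-update.
u^{k+1} = 0.1764 - 0.567 - 1.5547 = -1.9453
Step 4: Primal residual = |-0.567 - 1.5547| = 2.1217


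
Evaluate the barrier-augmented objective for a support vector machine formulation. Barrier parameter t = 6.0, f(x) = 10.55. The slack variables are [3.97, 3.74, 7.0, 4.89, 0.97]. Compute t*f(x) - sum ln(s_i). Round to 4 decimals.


Step 1: Compute log-barrier.
ln values: [1.3788, 1.3191, 1.9459, 1.5872, -0.0305]
phi = -(1.3788 + 1.3191 + 1.9459 + 1.5872 - 0.0305) = -6.2005
Step 2: Compute augmented objective.
t*f(x) = 6.0*10.55 = 63.3
Total = 63.3 - 6.2005 = 57.0995


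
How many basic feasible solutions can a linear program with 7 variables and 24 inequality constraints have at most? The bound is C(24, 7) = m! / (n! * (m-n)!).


Each vertex corresponds to some choice of n active constraints out of m, so the number of vertices is at most C(m, n) = m! / (n!(m-n)!).
m = 24, n = 7
Numerator: 24 * 23 * 22 * 21 * 20 * 19 * 18
Denominator: 7! = 5040
C(24, 7) = 346104


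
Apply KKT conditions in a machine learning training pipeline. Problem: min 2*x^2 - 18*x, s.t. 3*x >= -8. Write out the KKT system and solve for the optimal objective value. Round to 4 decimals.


Step 1: Try lambda = 0 (constraint inactive).
Stationarity: 2*2*x - 18 = 0
x* = 18/(2*2) = 4.5
Check constraint: 3*4.5 = 13.5 >= -8 -- satisfied.
Step 2: Compute optimal value.
f(x*) = 2*4.5^2 - 18*4.5 = -40.5


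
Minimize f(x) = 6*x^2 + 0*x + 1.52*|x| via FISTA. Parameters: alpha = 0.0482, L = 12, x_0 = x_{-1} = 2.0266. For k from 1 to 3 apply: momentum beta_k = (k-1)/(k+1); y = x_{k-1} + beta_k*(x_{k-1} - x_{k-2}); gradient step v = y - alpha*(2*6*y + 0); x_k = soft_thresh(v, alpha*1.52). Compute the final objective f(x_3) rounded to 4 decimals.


FISTA on f(x) = 6*x^2 + 0*x + 1.52*|x|
L = 12, alpha = 0.0482
Iteration 1: beta = 0.0, y = 2.0266 + 0.0*(2.0266 - 2.0266) = 2.0266
  grad(y) = 24.3192, v = y - alpha*grad = 0.8544
  prox(v) = soft_thresh(0.8544, 0.0733) = 0.7812
Iteration 2: beta = 0.3333, y = 0.7812 + 0.3333*(0.7812 - 2.0266) = 0.366
  grad(y) = 4.392, v = y - alpha*grad = 0.1543
  prox(v) = soft_thresh(0.1543, 0.0733) = 0.081
Iteration 3: beta = 0.5, y = 0.081 + 0.5*(0.081 - 0.7812) = -0.269
  grad(y) = -3.2281, v = y - alpha*grad = -0.1134
  prox(v) = soft_thresh(-0.1134, 0.0733) = -0.0402
f(x_3) = 6*(-0.0402)^2 + 0*(-0.0402) + 1.52*|-0.0402| = 0.0707


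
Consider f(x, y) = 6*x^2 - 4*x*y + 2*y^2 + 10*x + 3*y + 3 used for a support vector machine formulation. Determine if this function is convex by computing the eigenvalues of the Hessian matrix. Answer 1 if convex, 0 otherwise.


The Hessian of f(x,y) = 6*x^2 - 4*x*y + 2*y^2 + 10*x + 3*y + 3 is:
H = [[12, -4], [-4, 4]]
Trace = 12 + 4 = 16
Determinant = 12*4 - (-4)^2 = 32
Discriminant = (16)^2 - 4*32 = 128.0
Eigenvalues: lambda_1 = 2.3431, lambda_2 = 13.6569
The function is convex.

1


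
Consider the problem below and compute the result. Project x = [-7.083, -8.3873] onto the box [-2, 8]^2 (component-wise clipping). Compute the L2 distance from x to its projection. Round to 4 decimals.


Project each component onto [-2, 8].
clip(-7.083) = -2.0, clip(-8.3873) = -2.0
Projection = [-2.0, -2.0]
Squared diffs: [25.8369, 40.7976]
Distance = sqrt(66.6345) = 8.163


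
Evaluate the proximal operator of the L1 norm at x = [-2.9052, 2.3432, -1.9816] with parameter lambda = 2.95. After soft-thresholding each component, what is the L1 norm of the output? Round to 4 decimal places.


Soft-thresholding with lambda = 2.95:
prox(-2.9052) = sign(-2.9052)*max(|-2.9052| - 2.95, 0) = 0.0
prox(2.3432) = sign(2.3432)*max(|2.3432| - 2.95, 0) = 0.0
prox(-1.9816) = sign(-1.9816)*max(|-1.9816| - 2.95, 0) = 0.0
prox(x) = [0.0, 0.0, 0.0]
||prox(x)||_1 = 0.0 + 0.0 + 0.0 = 0.0


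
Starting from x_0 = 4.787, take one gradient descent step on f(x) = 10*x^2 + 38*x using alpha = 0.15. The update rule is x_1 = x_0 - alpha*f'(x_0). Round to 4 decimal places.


We compute the gradient at x_0 and apply the update.
f'(x) = 20*x + 38
f'(4.787) = 20*4.787 + 38 = 133.74
x_1 = 4.787 - 0.15*133.74 = -15.274


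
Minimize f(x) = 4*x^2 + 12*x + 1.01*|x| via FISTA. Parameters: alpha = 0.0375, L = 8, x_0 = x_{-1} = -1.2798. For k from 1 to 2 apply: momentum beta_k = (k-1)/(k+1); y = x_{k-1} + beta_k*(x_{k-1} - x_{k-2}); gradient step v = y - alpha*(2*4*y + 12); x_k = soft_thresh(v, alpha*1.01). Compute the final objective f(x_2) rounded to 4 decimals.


FISTA on f(x) = 4*x^2 + 12*x + 1.01*|x|
L = 8, alpha = 0.0375
Iteration 1: beta = 0.0, y = -1.2798 + 0.0*(-1.2798 + 1.2798) = -1.2798
  grad(y) = 1.7616, v = y - alpha*grad = -1.3459
  prox(v) = soft_thresh(-1.3459, 0.0379) = -1.308
Iteration 2: beta = 0.3333, y = -1.308 + 0.3333*(-1.308 + 1.2798) = -1.3174
  grad(y) = 1.461, v = y - alpha*grad = -1.3722
  prox(v) = soft_thresh(-1.3722, 0.0379) = -1.3343
f(x_2) = 4*(-1.3343)^2 + 12*(-1.3343) + 1.01*|-1.3343| = -7.5425


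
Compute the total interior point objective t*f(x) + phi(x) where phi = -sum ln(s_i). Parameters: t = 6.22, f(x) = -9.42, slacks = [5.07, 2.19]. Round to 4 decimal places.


Step 1: Compute log-barrier.
ln values: [1.6233, 0.7839]
phi = -(1.6233 + 0.7839) = -2.4072
Step 2: Compute augmented objective.
t*f(x) = 6.22*-9.42 = -58.5924
Total = -58.5924 - 2.4072 = -60.9996


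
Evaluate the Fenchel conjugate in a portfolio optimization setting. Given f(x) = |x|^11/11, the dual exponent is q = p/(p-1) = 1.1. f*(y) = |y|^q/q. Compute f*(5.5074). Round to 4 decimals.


The conjugate exponent q satisfies 1/p + 1/q = 1.
p = 11, so q = 11/(11 - 1) = 1.1
|y|^q = 5.5074^1.1 = 6.5319
f*(5.5074) = 6.5319 / 1.1 = 5.9381


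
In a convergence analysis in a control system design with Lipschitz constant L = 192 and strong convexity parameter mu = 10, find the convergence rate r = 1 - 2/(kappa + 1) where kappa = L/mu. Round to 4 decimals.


Step 1: Compute the condition number.
kappa = L/mu = 192/10 = 19.2
Step 2: Compute the convergence rate.
r = 1 - 2/(kappa + 1) = 1 - 2*mu/(L + mu) = (L - mu)/(L + mu) = 182/202 = 0.901


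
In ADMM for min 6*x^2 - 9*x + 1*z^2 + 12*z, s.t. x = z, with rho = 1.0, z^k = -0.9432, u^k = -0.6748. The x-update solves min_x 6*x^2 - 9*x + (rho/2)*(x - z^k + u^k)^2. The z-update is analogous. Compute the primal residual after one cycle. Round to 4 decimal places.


ADMM iteration with rho = 1.0, z^k = -0.9432, u^k = -0.6748
Step 1: x-update.
Minimize 6*x^2 - 9*x + (1.0/2)*(x + 0.9432 - 0.6748)^2
FOC: (2*6 + 1.0)*x = 9 + 1.0*(-0.9432 + 0.6748)
x^{k+1} = 0.6717
Step 2: z-update.
Minimize 1*z^2 + 12*z + (1.0/2)*(0.6717 - z - 0.6748)^2
FOC: (2*1 + 1.0)*z = -12 + 1.0*(0.6717 - 0.6748)
z^{k+1} = -4.001
Step 3: u-update.
u^{k+1} = -0.6748 + 0.6717 + 4.001 = 3.9979
Step 4: Primal residual = |0.6717 + 4.001| = 4.6727


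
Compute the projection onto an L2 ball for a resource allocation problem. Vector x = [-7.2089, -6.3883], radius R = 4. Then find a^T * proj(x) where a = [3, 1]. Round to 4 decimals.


Step 1: Compute ||x|| (intermediates to 6 decimals).
||x|| = sqrt((-7.2089)^2 + (-6.3883)^2) = 9.632166
Step 2: Project.
Since ||x|| > R, scale = R/||x|| = 4/9.632166 = 0.415275, proj(x) = scale * x
proj(x) = [-2.993676, -2.652901]
Step 3: Dot product.
a^T * proj(x) = 3*(-2.993676) + 1*(-2.652901) = -11.6339


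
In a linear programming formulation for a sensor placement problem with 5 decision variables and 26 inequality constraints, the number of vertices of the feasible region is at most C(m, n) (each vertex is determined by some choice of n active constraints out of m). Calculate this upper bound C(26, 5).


Each vertex corresponds to some choice of n active constraints out of m, so the number of vertices is at most C(m, n) = m! / (n!(m-n)!).
m = 26, n = 5
Numerator: 26 * 25 * 24 * 23 * 22
Denominator: 5! = 120
C(26, 5) = 65780


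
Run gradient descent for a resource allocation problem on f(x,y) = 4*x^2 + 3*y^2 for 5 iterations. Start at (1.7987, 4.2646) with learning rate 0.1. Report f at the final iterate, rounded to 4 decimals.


Gradient descent on f(x,y) = 4*x^2 + 3*y^2.
Starting point: (1.7987, 4.2646), alpha = 0.1
Step 1: grad_x = 2*4*1.7987 = 14.3896, grad_y = 2*3*4.2646 = 25.5876
  x_1 = 1.7987 - 0.1*14.3896 = 0.3597
  y_1 = 4.2646 - 0.1*25.5876 = 1.7058
Step 2: grad_x = 2*4*0.3597 = 2.8779, grad_y = 2*3*1.7058 = 10.235
  x_2 = 0.3597 - 0.1*2.8779 = 0.0719
  y_2 = 1.7058 - 0.1*10.235 = 0.6823
Step 3: grad_x = 2*4*0.0719 = 0.5756, grad_y = 2*3*0.6823 = 4.094
  x_3 = 0.0719 - 0.1*0.5756 = 0.0144
  y_3 = 0.6823 - 0.1*4.094 = 0.2729
Step 4: grad_x = 2*4*0.0144 = 0.1151, grad_y = 2*3*0.2729 = 1.6376
  x_4 = 0.0144 - 0.1*0.1151 = 0.0029
  y_4 = 0.2729 - 0.1*1.6376 = 0.1092
Step 5: grad_x = 2*4*0.0029 = 0.023, grad_y = 2*3*0.1092 = 0.655
  x_5 = 0.0029 - 0.1*0.023 = 0.0006
  y_5 = 0.1092 - 0.1*0.655 = 0.0437
f(0.0006, 0.0437) = 4*0.0006^2 + 3*0.0437^2 = 0.0057


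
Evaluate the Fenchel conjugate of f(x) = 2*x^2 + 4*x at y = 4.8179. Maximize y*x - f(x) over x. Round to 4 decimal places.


f*(y) = sup_x {y*x - a*x^2 - b*x} = sup_x {(y-b)*x - a*x^2}
FOC: (y - b) - 2a*x = 0 => x* = (y - b)/(2a)
x* = (4.8179 - 4)/(2*2) = 0.2045
f*(4.8179) = (y-b)^2/(4a) = (4.8179 - 4)^2/(4*2)
= 0.669/8 = 0.0836


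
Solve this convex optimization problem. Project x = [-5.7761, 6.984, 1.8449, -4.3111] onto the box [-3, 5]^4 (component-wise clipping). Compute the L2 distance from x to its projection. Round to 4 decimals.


Project each component onto [-3, 5].
clip(-5.7761) = -3.0, clip(6.984) = 5.0, clip(1.8449) = 1.8449, clip(-4.3111) = -3.0
Projection = [-3.0, 5.0, 1.8449, -3.0]
Squared diffs: [7.7067, 3.9363, 0.0, 1.719]
Distance = sqrt(13.362) = 3.6554


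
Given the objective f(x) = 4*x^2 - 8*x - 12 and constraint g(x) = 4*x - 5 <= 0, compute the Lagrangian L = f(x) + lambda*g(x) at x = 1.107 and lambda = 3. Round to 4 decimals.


Step 1: Evaluate f(x).
f(1.107) = 4*1.107^2 - 8*1.107 - 12 = -15.9542
Step 2: Evaluate g(x).
g(1.107) = 4*1.107 - 5 = -0.572
Step 3: Compute Lagrangian.
L = -15.9542 + 3*-0.572 = -17.6702


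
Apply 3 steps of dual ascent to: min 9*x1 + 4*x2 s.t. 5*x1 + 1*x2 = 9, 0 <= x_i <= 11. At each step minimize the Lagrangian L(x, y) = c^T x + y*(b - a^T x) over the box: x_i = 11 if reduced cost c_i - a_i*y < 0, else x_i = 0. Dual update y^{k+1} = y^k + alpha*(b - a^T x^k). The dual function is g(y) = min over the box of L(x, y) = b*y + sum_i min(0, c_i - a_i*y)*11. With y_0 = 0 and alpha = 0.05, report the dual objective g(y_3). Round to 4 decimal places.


Dual ascent for LP: min 9*x1 + 4*x2, 5*x1 + 1*x2 = 9, 0 <= x_i <= 11
Step 1: y^k = 0.0, reduced costs: (9.0, 4.0)
  x^k = (0.0, 0.0), subgradient = b - a^T x = 9.0
  y^{k+1} = 0.0 + 0.05*9.0 = 0.45
Step 2: y^k = 0.45, reduced costs: (6.75, 3.55)
  x^k = (0.0, 0.0), subgradient = b - a^T x = 9.0
  y^{k+1} = 0.45 + 0.05*9.0 = 0.9
Step 3: y^k = 0.9, reduced costs: (4.5, 3.1)
  x^k = (0.0, 0.0), subgradient = b - a^T x = 9.0
  y^{k+1} = 0.9 + 0.05*9.0 = 1.35
Dual objective at y_3 = 1.35: reduced costs (2.25, 2.65), box minimizer x = (0.0, 0.0)
g(y_3) = b*y + (c1 - a1*y)*x1 + (c2 - a2*y)*x2 = 9*1.35 + 2.25*0.0 + 2.65*0.0 = 12.15 + 0.0 + 0.0 = 12.15
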